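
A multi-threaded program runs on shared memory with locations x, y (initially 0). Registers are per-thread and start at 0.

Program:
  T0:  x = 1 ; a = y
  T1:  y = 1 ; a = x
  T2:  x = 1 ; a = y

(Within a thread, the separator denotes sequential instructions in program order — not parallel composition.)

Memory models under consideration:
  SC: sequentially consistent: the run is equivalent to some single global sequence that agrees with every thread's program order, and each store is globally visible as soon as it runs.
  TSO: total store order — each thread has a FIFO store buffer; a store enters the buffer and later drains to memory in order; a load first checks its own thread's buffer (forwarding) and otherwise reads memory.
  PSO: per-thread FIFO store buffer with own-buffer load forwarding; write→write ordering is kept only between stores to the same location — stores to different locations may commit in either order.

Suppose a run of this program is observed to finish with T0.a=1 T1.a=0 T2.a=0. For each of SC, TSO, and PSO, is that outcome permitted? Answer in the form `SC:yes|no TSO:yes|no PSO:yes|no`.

outcome vector order: (T0.a,T1.a,T2.a)
under SC → (0,1,0); (0,1,1); (1,0,1); (1,1,0); (1,1,1)
under TSO → (0,0,0); (0,0,1); (0,1,0); (0,1,1); (1,0,0); (1,0,1); (1,1,0); (1,1,1)
under PSO → (0,0,0); (0,0,1); (0,1,0); (0,1,1); (1,0,0); (1,0,1); (1,1,0); (1,1,1)
target (1,0,0) ∈ {TSO,PSO}

SC:no TSO:yes PSO:yes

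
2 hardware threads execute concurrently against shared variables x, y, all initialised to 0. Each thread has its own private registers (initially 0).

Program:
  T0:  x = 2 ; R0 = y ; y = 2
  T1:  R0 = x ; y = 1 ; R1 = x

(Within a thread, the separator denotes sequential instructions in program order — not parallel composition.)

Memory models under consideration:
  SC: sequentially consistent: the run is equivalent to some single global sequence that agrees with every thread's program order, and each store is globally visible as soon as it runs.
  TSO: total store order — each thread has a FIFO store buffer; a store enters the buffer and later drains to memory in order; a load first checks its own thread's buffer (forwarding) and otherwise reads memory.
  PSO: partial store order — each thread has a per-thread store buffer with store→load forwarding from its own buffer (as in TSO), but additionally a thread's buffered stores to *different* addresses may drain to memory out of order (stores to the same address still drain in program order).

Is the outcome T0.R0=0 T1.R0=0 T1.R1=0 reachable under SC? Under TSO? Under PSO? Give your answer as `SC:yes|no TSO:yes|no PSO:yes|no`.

SC:no TSO:yes PSO:yes

outcome vector order: (T0.R0,T1.R0,T1.R1)
[SC] allowed = {002, 022, 100, 102, 122}
[TSO] allowed = {000, 002, 022, 100, 102, 122}
[PSO] allowed = {000, 002, 022, 100, 102, 122}
target 000 ∈ {TSO,PSO}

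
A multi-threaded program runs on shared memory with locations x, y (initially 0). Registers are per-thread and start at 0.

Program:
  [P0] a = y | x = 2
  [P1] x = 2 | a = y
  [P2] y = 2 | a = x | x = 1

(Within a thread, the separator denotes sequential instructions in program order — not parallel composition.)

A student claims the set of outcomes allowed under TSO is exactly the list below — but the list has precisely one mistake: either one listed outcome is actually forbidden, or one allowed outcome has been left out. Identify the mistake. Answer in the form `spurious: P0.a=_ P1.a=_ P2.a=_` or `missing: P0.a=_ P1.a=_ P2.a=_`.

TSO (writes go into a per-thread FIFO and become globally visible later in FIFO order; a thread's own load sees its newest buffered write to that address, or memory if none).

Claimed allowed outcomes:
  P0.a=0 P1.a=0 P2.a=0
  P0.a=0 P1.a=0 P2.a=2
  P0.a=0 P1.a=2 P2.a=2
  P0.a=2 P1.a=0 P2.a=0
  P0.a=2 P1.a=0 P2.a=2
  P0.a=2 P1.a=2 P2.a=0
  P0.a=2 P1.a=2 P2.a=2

outcome vector order: (P0.a,P1.a,P2.a)
TSO (8): 000 002 020 022 200 202 220 222
TSO∖claimed = {020}

missing: P0.a=0 P1.a=2 P2.a=0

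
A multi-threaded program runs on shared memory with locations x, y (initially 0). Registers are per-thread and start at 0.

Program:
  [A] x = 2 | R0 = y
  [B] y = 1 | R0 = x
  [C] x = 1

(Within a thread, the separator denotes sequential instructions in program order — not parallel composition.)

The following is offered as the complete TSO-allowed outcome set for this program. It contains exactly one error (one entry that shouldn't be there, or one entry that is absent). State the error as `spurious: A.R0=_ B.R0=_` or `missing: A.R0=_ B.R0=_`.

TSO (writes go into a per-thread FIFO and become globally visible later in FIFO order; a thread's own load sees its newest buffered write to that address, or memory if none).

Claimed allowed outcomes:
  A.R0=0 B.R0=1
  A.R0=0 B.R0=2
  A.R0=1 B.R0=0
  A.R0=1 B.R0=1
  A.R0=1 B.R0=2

outcome vector order: (A.R0,B.R0)
TSO (6): 0/0; 0/1; 0/2; 1/0; 1/1; 1/2
TSO∖claimed = {0/0}

missing: A.R0=0 B.R0=0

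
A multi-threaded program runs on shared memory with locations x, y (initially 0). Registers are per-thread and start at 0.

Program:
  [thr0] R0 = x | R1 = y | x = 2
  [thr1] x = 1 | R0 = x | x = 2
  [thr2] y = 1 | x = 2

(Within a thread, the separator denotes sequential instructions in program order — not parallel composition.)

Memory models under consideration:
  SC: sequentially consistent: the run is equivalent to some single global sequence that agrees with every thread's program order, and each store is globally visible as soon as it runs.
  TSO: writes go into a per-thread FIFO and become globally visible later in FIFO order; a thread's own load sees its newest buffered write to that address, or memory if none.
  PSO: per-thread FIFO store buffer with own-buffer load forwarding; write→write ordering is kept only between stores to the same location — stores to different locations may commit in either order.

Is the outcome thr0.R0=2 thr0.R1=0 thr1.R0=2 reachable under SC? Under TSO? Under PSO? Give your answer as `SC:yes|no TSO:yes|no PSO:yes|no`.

SC:no TSO:no PSO:yes

outcome vector order: (thr0.R0,thr0.R1,thr1.R0)
SC: 11 outcomes — {0/0/1; 0/0/2; 0/1/1; 0/1/2; 1/0/1; 1/0/2; 1/1/1; 1/1/2; 2/0/1; 2/1/1; 2/1/2}
TSO: 11 outcomes — {0/0/1; 0/0/2; 0/1/1; 0/1/2; 1/0/1; 1/0/2; 1/1/1; 1/1/2; 2/0/1; 2/1/1; 2/1/2}
PSO: 12 outcomes — {0/0/1; 0/0/2; 0/1/1; 0/1/2; 1/0/1; 1/0/2; 1/1/1; 1/1/2; 2/0/1; 2/0/2; 2/1/1; 2/1/2}
target 2/0/2 ∈ {PSO}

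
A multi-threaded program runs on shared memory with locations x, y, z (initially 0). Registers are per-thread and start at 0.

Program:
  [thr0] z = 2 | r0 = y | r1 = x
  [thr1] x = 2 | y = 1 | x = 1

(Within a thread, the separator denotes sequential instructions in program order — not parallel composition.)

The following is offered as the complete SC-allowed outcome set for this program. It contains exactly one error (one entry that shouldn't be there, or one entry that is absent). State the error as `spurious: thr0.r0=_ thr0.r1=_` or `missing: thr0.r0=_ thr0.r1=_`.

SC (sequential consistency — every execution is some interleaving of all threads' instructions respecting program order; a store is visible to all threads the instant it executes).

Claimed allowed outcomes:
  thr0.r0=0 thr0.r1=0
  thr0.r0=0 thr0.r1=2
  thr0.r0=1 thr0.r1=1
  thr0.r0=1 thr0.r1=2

outcome vector order: (thr0.r0,thr0.r1)
[SC] allowed = {<0 0> <0 1> <0 2> <1 1> <1 2>}
SC∖claimed = {<0 1>}

missing: thr0.r0=0 thr0.r1=1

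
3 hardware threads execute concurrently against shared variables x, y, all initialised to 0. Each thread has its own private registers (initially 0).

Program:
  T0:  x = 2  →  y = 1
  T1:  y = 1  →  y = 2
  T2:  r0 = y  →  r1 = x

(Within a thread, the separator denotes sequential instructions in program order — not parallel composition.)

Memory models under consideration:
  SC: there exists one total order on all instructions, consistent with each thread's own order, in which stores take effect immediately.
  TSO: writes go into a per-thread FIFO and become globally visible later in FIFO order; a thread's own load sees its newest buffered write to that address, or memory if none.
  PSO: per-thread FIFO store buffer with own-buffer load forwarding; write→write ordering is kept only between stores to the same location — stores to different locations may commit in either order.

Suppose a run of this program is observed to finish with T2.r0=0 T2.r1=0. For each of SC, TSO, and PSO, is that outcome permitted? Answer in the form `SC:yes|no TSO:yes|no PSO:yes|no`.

outcome vector order: (T2.r0,T2.r1)
SC (6): 00; 02; 10; 12; 20; 22
TSO (6): 00; 02; 10; 12; 20; 22
PSO (6): 00; 02; 10; 12; 20; 22
target 00 ∈ {SC,TSO,PSO}

SC:yes TSO:yes PSO:yes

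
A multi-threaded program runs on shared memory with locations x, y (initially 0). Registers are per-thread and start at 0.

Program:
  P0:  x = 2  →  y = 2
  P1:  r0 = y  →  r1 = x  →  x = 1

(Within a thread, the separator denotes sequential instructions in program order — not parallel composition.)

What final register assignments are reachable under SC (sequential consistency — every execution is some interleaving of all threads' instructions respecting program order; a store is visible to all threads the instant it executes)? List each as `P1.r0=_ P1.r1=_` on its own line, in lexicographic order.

P1.r0=0 P1.r1=0
P1.r0=0 P1.r1=2
P1.r0=2 P1.r1=2

outcome vector order: (P1.r0,P1.r1)
|SC outcomes| = 3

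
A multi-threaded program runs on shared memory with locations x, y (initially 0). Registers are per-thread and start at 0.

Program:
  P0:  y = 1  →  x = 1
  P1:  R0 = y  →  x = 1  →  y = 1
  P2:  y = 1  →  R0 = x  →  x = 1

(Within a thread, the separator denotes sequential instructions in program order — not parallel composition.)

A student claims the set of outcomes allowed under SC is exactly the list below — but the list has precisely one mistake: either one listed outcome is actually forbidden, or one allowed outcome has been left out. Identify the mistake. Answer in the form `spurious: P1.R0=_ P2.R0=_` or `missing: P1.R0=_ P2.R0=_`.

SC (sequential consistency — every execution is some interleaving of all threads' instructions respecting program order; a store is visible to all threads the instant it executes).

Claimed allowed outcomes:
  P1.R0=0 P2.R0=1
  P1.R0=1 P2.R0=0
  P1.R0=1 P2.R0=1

missing: P1.R0=0 P2.R0=0

outcome vector order: (P1.R0,P2.R0)
SC (4): <0 0>, <0 1>, <1 0>, <1 1>
SC∖claimed = {<0 0>}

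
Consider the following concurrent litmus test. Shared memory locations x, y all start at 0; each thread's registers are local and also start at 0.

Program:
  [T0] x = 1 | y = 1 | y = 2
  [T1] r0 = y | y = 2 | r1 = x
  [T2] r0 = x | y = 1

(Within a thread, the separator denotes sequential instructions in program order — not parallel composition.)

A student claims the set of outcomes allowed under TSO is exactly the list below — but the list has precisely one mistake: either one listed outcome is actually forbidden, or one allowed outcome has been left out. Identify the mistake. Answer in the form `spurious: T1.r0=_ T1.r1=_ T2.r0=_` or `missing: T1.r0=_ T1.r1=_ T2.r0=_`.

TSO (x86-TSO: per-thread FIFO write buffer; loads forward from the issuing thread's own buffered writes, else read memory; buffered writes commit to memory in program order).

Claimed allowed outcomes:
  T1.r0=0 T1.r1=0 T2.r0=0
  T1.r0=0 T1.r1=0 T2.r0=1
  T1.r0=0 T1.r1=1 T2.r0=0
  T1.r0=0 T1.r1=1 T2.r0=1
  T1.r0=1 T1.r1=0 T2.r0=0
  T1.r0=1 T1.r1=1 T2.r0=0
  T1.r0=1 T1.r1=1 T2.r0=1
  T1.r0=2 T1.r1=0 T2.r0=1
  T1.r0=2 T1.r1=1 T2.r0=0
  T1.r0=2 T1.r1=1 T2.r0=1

spurious: T1.r0=2 T1.r1=0 T2.r0=1

outcome vector order: (T1.r0,T1.r1,T2.r0)
under TSO → 0/0/0; 0/0/1; 0/1/0; 0/1/1; 1/0/0; 1/1/0; 1/1/1; 2/1/0; 2/1/1
claimed∖TSO = {2/0/1}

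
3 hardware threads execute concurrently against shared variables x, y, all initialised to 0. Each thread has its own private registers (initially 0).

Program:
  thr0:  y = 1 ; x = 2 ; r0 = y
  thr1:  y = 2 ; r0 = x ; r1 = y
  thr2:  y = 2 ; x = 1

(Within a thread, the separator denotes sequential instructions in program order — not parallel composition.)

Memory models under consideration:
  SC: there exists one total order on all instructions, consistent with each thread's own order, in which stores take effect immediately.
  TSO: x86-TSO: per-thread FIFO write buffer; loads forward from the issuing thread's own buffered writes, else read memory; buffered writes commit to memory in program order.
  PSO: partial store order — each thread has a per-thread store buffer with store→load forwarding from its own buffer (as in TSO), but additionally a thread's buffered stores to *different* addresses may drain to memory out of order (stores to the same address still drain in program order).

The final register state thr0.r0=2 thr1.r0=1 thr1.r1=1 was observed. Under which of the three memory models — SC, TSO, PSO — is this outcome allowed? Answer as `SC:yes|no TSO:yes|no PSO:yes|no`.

outcome vector order: (thr0.r0,thr1.r0,thr1.r1)
[SC] allowed = {(1,0,1) (1,0,2) (1,1,1) (1,1,2) (1,2,1) (1,2,2) (2,0,1) (2,0,2) (2,1,2) (2,2,1) (2,2,2)}
[TSO] allowed = {(1,0,1) (1,0,2) (1,1,1) (1,1,2) (1,2,1) (1,2,2) (2,0,1) (2,0,2) (2,1,2) (2,2,1) (2,2,2)}
[PSO] allowed = {(1,0,1) (1,0,2) (1,1,1) (1,1,2) (1,2,1) (1,2,2) (2,0,1) (2,0,2) (2,1,1) (2,1,2) (2,2,1) (2,2,2)}
target (2,1,1) ∈ {PSO}

SC:no TSO:no PSO:yes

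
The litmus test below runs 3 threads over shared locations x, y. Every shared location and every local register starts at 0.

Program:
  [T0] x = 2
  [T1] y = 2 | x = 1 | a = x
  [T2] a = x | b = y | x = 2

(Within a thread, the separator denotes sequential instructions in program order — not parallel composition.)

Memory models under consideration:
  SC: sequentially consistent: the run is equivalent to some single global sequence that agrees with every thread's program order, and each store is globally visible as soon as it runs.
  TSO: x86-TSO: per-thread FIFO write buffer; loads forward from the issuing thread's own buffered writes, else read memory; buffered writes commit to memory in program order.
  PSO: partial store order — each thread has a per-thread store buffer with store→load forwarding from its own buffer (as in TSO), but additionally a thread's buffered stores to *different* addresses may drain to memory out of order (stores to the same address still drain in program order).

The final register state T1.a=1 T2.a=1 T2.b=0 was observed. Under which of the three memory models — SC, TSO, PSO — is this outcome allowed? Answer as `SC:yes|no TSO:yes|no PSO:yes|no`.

outcome vector order: (T1.a,T2.a,T2.b)
SC: 10 outcomes — {<1 0 0>; <1 0 2>; <1 1 2>; <1 2 0>; <1 2 2>; <2 0 0>; <2 0 2>; <2 1 2>; <2 2 0>; <2 2 2>}
TSO: 10 outcomes — {<1 0 0>; <1 0 2>; <1 1 2>; <1 2 0>; <1 2 2>; <2 0 0>; <2 0 2>; <2 1 2>; <2 2 0>; <2 2 2>}
PSO: 12 outcomes — {<1 0 0>; <1 0 2>; <1 1 0>; <1 1 2>; <1 2 0>; <1 2 2>; <2 0 0>; <2 0 2>; <2 1 0>; <2 1 2>; <2 2 0>; <2 2 2>}
target <1 1 0> ∈ {PSO}

SC:no TSO:no PSO:yes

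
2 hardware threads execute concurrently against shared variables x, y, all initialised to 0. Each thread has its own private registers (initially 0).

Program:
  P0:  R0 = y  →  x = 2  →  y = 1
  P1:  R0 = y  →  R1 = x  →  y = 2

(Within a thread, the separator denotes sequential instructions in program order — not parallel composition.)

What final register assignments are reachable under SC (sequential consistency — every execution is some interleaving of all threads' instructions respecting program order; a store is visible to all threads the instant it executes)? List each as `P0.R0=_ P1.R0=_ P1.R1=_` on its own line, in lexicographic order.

outcome vector order: (P0.R0,P1.R0,P1.R1)
|SC outcomes| = 4

P0.R0=0 P1.R0=0 P1.R1=0
P0.R0=0 P1.R0=0 P1.R1=2
P0.R0=0 P1.R0=1 P1.R1=2
P0.R0=2 P1.R0=0 P1.R1=0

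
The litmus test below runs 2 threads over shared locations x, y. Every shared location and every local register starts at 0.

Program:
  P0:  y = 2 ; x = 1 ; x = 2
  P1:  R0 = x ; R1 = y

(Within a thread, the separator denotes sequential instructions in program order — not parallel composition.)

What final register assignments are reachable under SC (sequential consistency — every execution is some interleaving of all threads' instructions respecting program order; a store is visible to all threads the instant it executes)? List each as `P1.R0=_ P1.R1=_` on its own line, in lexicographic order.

P1.R0=0 P1.R1=0
P1.R0=0 P1.R1=2
P1.R0=1 P1.R1=2
P1.R0=2 P1.R1=2

outcome vector order: (P1.R0,P1.R1)
|SC outcomes| = 4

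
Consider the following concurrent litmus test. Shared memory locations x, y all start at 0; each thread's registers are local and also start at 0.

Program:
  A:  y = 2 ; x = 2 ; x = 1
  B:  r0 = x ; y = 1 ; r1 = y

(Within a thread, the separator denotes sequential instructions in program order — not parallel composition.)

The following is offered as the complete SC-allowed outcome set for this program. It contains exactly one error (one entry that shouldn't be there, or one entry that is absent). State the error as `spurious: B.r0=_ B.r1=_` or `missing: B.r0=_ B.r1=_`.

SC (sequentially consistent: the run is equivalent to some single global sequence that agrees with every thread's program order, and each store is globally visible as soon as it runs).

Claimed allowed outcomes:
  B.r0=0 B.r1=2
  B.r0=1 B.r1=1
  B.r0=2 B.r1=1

outcome vector order: (B.r0,B.r1)
under SC → 0/1 0/2 1/1 2/1
SC∖claimed = {0/1}

missing: B.r0=0 B.r1=1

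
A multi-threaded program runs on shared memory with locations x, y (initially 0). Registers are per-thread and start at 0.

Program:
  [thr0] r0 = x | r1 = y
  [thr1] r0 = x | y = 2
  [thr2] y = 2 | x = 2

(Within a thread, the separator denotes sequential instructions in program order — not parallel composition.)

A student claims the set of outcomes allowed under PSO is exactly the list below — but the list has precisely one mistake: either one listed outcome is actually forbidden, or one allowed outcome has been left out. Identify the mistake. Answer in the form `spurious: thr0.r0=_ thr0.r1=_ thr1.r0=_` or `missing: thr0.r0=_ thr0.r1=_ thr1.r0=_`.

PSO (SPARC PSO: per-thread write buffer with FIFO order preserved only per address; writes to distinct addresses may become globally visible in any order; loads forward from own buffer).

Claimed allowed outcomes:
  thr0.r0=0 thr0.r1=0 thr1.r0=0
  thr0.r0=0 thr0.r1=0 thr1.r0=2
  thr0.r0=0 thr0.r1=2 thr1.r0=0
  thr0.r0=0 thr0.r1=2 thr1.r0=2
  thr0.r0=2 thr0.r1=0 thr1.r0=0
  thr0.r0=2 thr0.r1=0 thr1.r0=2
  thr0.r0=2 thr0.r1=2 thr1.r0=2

outcome vector order: (thr0.r0,thr0.r1,thr1.r0)
under PSO → (0,0,0) (0,0,2) (0,2,0) (0,2,2) (2,0,0) (2,0,2) (2,2,0) (2,2,2)
PSO∖claimed = {(2,2,0)}

missing: thr0.r0=2 thr0.r1=2 thr1.r0=0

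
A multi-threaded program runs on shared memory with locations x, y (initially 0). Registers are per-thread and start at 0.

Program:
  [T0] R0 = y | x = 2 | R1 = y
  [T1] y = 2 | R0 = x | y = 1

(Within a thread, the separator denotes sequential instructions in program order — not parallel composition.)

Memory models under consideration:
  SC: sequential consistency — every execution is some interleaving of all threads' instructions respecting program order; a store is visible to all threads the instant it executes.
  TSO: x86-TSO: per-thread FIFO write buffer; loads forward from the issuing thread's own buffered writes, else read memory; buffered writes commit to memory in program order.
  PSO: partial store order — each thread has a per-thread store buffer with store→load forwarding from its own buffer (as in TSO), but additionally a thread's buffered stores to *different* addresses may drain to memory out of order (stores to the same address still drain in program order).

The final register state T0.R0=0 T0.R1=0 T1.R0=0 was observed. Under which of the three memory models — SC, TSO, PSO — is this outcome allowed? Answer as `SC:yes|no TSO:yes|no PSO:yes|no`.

outcome vector order: (T0.R0,T0.R1,T1.R0)
under SC → <0 0 2>, <0 1 0>, <0 1 2>, <0 2 0>, <0 2 2>, <1 1 0>, <2 1 0>, <2 1 2>, <2 2 0>, <2 2 2>
under TSO → <0 0 0>, <0 0 2>, <0 1 0>, <0 1 2>, <0 2 0>, <0 2 2>, <1 1 0>, <2 1 0>, <2 1 2>, <2 2 0>, <2 2 2>
under PSO → <0 0 0>, <0 0 2>, <0 1 0>, <0 1 2>, <0 2 0>, <0 2 2>, <1 1 0>, <2 1 0>, <2 1 2>, <2 2 0>, <2 2 2>
target <0 0 0> ∈ {TSO,PSO}

SC:no TSO:yes PSO:yes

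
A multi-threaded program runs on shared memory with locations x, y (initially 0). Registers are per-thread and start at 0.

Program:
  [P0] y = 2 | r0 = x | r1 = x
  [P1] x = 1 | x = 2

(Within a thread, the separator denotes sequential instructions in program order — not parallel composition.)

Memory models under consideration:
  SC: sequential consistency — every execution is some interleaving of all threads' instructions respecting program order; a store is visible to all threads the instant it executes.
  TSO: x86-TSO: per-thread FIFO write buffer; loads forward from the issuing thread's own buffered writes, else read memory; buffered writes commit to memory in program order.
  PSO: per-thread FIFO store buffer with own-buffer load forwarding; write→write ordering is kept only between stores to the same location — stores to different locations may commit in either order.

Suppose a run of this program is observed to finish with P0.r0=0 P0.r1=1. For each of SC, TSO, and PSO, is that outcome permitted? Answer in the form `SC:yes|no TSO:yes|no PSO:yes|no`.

SC:yes TSO:yes PSO:yes

outcome vector order: (P0.r0,P0.r1)
under SC → 0/0; 0/1; 0/2; 1/1; 1/2; 2/2
under TSO → 0/0; 0/1; 0/2; 1/1; 1/2; 2/2
under PSO → 0/0; 0/1; 0/2; 1/1; 1/2; 2/2
target 0/1 ∈ {SC,TSO,PSO}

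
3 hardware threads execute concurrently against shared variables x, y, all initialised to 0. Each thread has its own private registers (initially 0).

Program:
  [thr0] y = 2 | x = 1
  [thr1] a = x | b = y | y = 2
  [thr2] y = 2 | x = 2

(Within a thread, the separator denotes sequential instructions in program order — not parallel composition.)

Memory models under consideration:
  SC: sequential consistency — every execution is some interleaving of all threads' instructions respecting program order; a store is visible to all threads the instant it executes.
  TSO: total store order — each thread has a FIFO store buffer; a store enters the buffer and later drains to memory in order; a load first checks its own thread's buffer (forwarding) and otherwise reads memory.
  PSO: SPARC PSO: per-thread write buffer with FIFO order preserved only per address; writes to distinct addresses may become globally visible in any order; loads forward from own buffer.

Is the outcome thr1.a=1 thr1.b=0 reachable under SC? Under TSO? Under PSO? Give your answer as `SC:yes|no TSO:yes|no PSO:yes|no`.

SC:no TSO:no PSO:yes

outcome vector order: (thr1.a,thr1.b)
[SC] allowed = {(0,0), (0,2), (1,2), (2,2)}
[TSO] allowed = {(0,0), (0,2), (1,2), (2,2)}
[PSO] allowed = {(0,0), (0,2), (1,0), (1,2), (2,0), (2,2)}
target (1,0) ∈ {PSO}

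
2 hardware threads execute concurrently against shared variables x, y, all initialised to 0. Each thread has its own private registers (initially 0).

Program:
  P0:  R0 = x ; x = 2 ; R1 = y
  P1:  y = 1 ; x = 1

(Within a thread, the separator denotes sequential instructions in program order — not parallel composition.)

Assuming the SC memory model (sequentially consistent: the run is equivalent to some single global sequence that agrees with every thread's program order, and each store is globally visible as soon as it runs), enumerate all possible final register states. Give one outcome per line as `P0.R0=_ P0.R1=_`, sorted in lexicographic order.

outcome vector order: (P0.R0,P0.R1)
|SC outcomes| = 3

P0.R0=0 P0.R1=0
P0.R0=0 P0.R1=1
P0.R0=1 P0.R1=1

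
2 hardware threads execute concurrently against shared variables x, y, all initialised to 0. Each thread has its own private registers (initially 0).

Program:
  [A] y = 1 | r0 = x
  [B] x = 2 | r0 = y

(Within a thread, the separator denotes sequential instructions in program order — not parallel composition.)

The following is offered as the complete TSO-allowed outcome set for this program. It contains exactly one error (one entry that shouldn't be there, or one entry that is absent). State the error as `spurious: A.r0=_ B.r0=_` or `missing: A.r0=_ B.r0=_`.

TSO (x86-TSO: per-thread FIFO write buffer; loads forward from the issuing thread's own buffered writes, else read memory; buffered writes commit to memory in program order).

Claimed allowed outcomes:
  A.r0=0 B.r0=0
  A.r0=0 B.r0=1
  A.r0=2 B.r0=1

missing: A.r0=2 B.r0=0

outcome vector order: (A.r0,B.r0)
TSO: 4 outcomes — {0/0; 0/1; 2/0; 2/1}
TSO∖claimed = {2/0}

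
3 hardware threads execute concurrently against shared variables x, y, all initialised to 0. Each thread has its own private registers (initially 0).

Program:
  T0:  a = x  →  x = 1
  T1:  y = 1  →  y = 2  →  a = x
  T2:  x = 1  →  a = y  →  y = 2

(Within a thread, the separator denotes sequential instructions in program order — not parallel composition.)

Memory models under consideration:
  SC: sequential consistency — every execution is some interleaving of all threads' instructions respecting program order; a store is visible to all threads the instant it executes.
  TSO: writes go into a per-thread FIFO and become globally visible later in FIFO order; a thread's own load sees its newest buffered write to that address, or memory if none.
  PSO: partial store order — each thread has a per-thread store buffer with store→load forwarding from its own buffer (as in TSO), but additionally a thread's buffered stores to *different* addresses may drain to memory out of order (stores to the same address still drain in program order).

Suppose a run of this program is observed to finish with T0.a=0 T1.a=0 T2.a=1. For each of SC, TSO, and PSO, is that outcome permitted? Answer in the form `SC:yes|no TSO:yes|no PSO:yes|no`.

SC:no TSO:yes PSO:yes

outcome vector order: (T0.a,T1.a,T2.a)
under SC → 0/0/2, 0/1/0, 0/1/1, 0/1/2, 1/0/2, 1/1/0, 1/1/1, 1/1/2
under TSO → 0/0/0, 0/0/1, 0/0/2, 0/1/0, 0/1/1, 0/1/2, 1/0/0, 1/0/1, 1/0/2, 1/1/0, 1/1/1, 1/1/2
under PSO → 0/0/0, 0/0/1, 0/0/2, 0/1/0, 0/1/1, 0/1/2, 1/0/0, 1/0/1, 1/0/2, 1/1/0, 1/1/1, 1/1/2
target 0/0/1 ∈ {TSO,PSO}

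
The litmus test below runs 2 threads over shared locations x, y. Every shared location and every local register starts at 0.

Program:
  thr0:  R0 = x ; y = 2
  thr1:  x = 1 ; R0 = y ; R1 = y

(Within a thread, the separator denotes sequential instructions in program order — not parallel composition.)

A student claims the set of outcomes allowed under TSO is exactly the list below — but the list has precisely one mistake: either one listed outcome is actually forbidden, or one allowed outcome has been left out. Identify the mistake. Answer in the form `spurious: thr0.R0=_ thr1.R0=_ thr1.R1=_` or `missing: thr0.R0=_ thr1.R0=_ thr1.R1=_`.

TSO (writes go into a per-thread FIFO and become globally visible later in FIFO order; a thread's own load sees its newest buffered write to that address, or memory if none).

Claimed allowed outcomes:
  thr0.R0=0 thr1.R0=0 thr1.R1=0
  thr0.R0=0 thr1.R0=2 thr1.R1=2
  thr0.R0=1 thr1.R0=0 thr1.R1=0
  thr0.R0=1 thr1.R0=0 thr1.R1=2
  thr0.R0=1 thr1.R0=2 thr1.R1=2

missing: thr0.R0=0 thr1.R0=0 thr1.R1=2

outcome vector order: (thr0.R0,thr1.R0,thr1.R1)
TSO (6): <0 0 0>; <0 0 2>; <0 2 2>; <1 0 0>; <1 0 2>; <1 2 2>
TSO∖claimed = {<0 0 2>}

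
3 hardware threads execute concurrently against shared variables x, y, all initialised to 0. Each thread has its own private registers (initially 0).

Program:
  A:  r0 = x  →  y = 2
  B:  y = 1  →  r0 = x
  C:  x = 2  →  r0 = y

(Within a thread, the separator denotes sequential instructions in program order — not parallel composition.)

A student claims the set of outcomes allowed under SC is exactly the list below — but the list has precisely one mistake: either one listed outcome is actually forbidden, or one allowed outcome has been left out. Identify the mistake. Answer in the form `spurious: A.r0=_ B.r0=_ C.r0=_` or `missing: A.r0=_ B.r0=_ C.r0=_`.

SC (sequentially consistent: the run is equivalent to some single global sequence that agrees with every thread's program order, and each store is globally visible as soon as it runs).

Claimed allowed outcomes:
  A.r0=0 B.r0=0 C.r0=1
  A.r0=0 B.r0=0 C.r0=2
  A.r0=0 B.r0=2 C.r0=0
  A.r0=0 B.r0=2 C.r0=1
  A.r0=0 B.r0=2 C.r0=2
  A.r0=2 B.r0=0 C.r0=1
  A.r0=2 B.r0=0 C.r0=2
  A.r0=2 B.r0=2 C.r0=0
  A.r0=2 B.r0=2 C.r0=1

missing: A.r0=2 B.r0=2 C.r0=2

outcome vector order: (A.r0,B.r0,C.r0)
[SC] allowed = {0/0/1; 0/0/2; 0/2/0; 0/2/1; 0/2/2; 2/0/1; 2/0/2; 2/2/0; 2/2/1; 2/2/2}
SC∖claimed = {2/2/2}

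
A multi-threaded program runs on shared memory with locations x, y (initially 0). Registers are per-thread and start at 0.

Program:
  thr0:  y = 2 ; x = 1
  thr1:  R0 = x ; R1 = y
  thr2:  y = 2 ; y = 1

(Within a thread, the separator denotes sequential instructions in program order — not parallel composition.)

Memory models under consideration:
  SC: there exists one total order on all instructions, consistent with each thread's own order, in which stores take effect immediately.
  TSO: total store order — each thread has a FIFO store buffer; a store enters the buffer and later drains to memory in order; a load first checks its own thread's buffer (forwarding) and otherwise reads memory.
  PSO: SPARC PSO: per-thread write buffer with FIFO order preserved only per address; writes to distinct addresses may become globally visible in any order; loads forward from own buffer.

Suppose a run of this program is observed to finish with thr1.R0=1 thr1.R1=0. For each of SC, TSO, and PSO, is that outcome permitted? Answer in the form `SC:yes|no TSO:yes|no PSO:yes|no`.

outcome vector order: (thr1.R0,thr1.R1)
[SC] allowed = {0/0; 0/1; 0/2; 1/1; 1/2}
[TSO] allowed = {0/0; 0/1; 0/2; 1/1; 1/2}
[PSO] allowed = {0/0; 0/1; 0/2; 1/0; 1/1; 1/2}
target 1/0 ∈ {PSO}

SC:no TSO:no PSO:yes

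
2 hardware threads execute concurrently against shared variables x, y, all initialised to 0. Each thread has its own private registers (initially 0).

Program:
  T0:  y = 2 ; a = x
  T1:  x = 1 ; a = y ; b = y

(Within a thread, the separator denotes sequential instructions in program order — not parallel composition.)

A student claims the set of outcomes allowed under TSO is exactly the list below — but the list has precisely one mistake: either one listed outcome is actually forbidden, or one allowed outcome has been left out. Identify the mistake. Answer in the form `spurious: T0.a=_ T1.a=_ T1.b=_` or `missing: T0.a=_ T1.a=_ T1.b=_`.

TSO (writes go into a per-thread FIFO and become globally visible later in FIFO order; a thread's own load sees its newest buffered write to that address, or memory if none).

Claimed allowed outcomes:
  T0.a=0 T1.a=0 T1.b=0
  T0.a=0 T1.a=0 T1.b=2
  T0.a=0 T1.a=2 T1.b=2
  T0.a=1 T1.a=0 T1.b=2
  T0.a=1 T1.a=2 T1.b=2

missing: T0.a=1 T1.a=0 T1.b=0

outcome vector order: (T0.a,T1.a,T1.b)
[TSO] allowed = {000, 002, 022, 100, 102, 122}
TSO∖claimed = {100}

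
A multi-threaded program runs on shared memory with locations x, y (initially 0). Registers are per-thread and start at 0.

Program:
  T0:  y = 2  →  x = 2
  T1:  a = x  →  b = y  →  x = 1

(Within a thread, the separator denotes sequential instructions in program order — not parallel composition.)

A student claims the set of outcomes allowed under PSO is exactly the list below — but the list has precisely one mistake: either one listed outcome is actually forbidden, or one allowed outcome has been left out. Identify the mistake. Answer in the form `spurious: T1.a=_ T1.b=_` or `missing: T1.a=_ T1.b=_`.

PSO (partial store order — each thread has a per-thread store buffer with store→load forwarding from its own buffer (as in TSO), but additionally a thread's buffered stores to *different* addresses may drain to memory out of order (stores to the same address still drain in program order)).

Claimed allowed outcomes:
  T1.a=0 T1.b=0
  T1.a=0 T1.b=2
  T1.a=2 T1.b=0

outcome vector order: (T1.a,T1.b)
PSO: 4 outcomes — {<0 0>; <0 2>; <2 0>; <2 2>}
PSO∖claimed = {<2 2>}

missing: T1.a=2 T1.b=2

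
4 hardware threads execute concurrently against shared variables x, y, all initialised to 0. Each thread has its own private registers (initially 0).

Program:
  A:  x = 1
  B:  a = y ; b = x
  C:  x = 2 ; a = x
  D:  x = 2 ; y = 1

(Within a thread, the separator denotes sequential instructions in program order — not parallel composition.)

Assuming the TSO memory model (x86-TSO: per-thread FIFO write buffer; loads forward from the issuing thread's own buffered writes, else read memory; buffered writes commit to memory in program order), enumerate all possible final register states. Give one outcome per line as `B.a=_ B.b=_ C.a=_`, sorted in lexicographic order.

outcome vector order: (B.a,B.b,C.a)
|TSO outcomes| = 10

B.a=0 B.b=0 C.a=1
B.a=0 B.b=0 C.a=2
B.a=0 B.b=1 C.a=1
B.a=0 B.b=1 C.a=2
B.a=0 B.b=2 C.a=1
B.a=0 B.b=2 C.a=2
B.a=1 B.b=1 C.a=1
B.a=1 B.b=1 C.a=2
B.a=1 B.b=2 C.a=1
B.a=1 B.b=2 C.a=2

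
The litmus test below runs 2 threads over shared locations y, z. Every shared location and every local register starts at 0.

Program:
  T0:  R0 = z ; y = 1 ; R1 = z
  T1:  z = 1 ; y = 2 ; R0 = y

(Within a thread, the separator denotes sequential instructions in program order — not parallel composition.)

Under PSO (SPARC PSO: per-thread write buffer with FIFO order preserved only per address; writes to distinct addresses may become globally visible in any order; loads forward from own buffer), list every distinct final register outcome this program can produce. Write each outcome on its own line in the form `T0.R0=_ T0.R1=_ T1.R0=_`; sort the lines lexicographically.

outcome vector order: (T0.R0,T0.R1,T1.R0)
|PSO outcomes| = 6

T0.R0=0 T0.R1=0 T1.R0=1
T0.R0=0 T0.R1=0 T1.R0=2
T0.R0=0 T0.R1=1 T1.R0=1
T0.R0=0 T0.R1=1 T1.R0=2
T0.R0=1 T0.R1=1 T1.R0=1
T0.R0=1 T0.R1=1 T1.R0=2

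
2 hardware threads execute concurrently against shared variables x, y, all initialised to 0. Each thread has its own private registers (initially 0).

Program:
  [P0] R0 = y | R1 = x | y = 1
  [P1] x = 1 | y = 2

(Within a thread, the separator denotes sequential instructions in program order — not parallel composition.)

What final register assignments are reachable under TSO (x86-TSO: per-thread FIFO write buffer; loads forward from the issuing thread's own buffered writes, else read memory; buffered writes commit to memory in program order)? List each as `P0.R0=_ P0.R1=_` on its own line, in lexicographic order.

P0.R0=0 P0.R1=0
P0.R0=0 P0.R1=1
P0.R0=2 P0.R1=1

outcome vector order: (P0.R0,P0.R1)
|TSO outcomes| = 3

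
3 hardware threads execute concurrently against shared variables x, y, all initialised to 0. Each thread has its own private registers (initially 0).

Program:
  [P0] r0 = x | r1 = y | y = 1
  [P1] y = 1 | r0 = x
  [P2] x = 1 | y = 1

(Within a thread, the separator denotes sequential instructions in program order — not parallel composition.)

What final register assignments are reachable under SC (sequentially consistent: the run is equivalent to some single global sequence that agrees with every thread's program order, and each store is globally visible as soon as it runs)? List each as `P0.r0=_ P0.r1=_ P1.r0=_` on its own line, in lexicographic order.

P0.r0=0 P0.r1=0 P1.r0=0
P0.r0=0 P0.r1=0 P1.r0=1
P0.r0=0 P0.r1=1 P1.r0=0
P0.r0=0 P0.r1=1 P1.r0=1
P0.r0=1 P0.r1=0 P1.r0=1
P0.r0=1 P0.r1=1 P1.r0=0
P0.r0=1 P0.r1=1 P1.r0=1

outcome vector order: (P0.r0,P0.r1,P1.r0)
|SC outcomes| = 7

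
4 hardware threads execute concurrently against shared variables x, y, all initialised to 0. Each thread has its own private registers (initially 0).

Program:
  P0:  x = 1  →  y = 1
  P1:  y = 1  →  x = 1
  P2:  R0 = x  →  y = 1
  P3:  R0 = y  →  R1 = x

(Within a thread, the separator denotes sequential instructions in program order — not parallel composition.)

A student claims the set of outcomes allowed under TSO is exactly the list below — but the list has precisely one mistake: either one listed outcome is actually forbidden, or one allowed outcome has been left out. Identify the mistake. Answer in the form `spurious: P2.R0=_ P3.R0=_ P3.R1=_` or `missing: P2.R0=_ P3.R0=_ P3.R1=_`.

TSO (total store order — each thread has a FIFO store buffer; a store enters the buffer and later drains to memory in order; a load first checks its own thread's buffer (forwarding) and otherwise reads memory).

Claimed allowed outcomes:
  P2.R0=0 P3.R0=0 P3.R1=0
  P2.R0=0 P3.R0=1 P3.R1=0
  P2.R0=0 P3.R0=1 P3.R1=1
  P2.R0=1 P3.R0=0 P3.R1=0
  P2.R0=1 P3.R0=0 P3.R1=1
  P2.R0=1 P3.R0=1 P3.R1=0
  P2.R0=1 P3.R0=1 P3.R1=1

outcome vector order: (P2.R0,P3.R0,P3.R1)
TSO (8): 0/0/0, 0/0/1, 0/1/0, 0/1/1, 1/0/0, 1/0/1, 1/1/0, 1/1/1
TSO∖claimed = {0/0/1}

missing: P2.R0=0 P3.R0=0 P3.R1=1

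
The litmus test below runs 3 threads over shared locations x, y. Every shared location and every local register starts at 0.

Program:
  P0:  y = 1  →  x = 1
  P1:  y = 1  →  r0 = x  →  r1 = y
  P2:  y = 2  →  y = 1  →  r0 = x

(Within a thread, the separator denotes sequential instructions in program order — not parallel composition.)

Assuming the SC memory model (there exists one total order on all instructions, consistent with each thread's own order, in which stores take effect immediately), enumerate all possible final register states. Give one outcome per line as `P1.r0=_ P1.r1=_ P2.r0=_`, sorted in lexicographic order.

outcome vector order: (P1.r0,P1.r1,P2.r0)
|SC outcomes| = 7

P1.r0=0 P1.r1=1 P2.r0=0
P1.r0=0 P1.r1=1 P2.r0=1
P1.r0=0 P1.r1=2 P2.r0=0
P1.r0=0 P1.r1=2 P2.r0=1
P1.r0=1 P1.r1=1 P2.r0=0
P1.r0=1 P1.r1=1 P2.r0=1
P1.r0=1 P1.r1=2 P2.r0=1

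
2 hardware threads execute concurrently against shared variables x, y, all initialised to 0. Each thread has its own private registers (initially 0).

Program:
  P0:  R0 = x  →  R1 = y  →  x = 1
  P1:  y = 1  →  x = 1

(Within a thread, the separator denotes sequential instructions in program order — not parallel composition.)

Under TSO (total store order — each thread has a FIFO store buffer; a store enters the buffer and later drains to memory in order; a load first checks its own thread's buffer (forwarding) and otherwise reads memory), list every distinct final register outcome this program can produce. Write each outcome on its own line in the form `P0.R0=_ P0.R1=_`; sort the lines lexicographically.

outcome vector order: (P0.R0,P0.R1)
|TSO outcomes| = 3

P0.R0=0 P0.R1=0
P0.R0=0 P0.R1=1
P0.R0=1 P0.R1=1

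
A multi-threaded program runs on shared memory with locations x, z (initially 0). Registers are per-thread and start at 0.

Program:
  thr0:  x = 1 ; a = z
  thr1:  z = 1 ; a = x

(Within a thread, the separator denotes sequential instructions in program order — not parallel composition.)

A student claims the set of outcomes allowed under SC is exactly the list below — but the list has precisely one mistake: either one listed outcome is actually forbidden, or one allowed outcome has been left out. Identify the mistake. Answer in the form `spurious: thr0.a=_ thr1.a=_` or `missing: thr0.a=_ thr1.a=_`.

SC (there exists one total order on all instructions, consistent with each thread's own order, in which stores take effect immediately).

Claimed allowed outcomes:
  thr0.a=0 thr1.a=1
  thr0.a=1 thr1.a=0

missing: thr0.a=1 thr1.a=1

outcome vector order: (thr0.a,thr1.a)
[SC] allowed = {01; 10; 11}
SC∖claimed = {11}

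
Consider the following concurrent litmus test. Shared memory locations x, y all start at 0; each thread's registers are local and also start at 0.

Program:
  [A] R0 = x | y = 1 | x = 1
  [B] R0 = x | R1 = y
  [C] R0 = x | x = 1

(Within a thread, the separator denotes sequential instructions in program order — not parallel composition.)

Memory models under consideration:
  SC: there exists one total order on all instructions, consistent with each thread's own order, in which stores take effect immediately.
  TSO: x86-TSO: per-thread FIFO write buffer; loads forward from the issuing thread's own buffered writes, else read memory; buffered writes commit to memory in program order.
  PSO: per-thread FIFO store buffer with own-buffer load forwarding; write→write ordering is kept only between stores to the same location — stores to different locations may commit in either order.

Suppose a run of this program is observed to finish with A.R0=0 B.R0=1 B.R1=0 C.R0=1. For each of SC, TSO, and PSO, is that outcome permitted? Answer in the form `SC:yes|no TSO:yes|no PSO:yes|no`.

outcome vector order: (A.R0,B.R0,B.R1,C.R0)
SC: 11 outcomes — {0/0/0/0 0/0/0/1 0/0/1/0 0/0/1/1 0/1/0/0 0/1/1/0 0/1/1/1 1/0/0/0 1/0/1/0 1/1/0/0 1/1/1/0}
TSO: 11 outcomes — {0/0/0/0 0/0/0/1 0/0/1/0 0/0/1/1 0/1/0/0 0/1/1/0 0/1/1/1 1/0/0/0 1/0/1/0 1/1/0/0 1/1/1/0}
PSO: 12 outcomes — {0/0/0/0 0/0/0/1 0/0/1/0 0/0/1/1 0/1/0/0 0/1/0/1 0/1/1/0 0/1/1/1 1/0/0/0 1/0/1/0 1/1/0/0 1/1/1/0}
target 0/1/0/1 ∈ {PSO}

SC:no TSO:no PSO:yes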